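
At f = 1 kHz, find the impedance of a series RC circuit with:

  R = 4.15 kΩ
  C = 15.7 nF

Step 1 — Angular frequency: ω = 2π·f = 2π·1000 = 6283 rad/s.
Step 2 — Component impedances:
  R: Z = R = 4150 Ω
  C: Z = 1/(jωC) = -j/(ω·C) = 0 - j1.014e+04 Ω
Step 3 — Series combination: Z_total = R + C = 4150 - j1.014e+04 Ω = 1.095e+04∠-67.7° Ω.

Z = 4150 - j1.014e+04 Ω = 1.095e+04∠-67.7° Ω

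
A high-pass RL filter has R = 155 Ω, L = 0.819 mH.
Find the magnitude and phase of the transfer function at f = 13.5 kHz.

Step 1 — Angular frequency: ω = 2π·1.35e+04 = 8.482e+04 rad/s.
Step 2 — Transfer function: H(jω) = jωL/(R + jωL).
Step 3 — Numerator jωL = j·69.47; denominator R + jωL = 155 + j69.47.
Step 4 — H = 0.1673 + j0.3732.
Step 5 — Magnitude: |H| = 0.409 (-7.8 dB); phase: φ = 65.9°.

|H| = 0.409 (-7.8 dB), φ = 65.9°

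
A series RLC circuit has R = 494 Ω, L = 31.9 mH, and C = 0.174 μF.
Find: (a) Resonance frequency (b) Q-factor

Step 1 — Resonance condition Im(Z)=0 gives ω₀ = 1/√(LC).
Step 2 — ω₀ = 1/√(0.0319·1.74e-07) = 1.342e+04 rad/s.
Step 3 — f₀ = ω₀/(2π) = 2136 Hz.
Step 4 — Series Q: Q = ω₀L/R = 1.342e+04·0.0319/494 = 0.8667.

(a) f₀ = 2136 Hz  (b) Q = 0.8667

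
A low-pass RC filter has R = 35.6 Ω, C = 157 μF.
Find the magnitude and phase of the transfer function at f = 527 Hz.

Step 1 — Angular frequency: ω = 2π·527 = 3311 rad/s.
Step 2 — Transfer function: H(jω) = 1/(1 + jωRC).
Step 3 — Denominator: 1 + jωRC = 1 + j·3311·35.6·0.000157 = 1 + j18.51.
Step 4 — H = 0.002911 - j0.05388.
Step 5 — Magnitude: |H| = 0.05395 (-25.4 dB); phase: φ = -86.9°.

|H| = 0.05395 (-25.4 dB), φ = -86.9°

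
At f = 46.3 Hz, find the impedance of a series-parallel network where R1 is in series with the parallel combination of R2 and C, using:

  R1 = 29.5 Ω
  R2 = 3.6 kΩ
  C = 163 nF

Step 1 — Angular frequency: ω = 2π·f = 2π·46.3 = 290.9 rad/s.
Step 2 — Component impedances:
  R1: Z = R = 29.5 Ω
  R2: Z = R = 3600 Ω
  C: Z = 1/(jωC) = -j/(ω·C) = 0 - j2.109e+04 Ω
Step 3 — Parallel branch: R2 || C = 1/(1/R2 + 1/C) = 3498 - j597.1 Ω.
Step 4 — Series with R1: Z_total = R1 + (R2 || C) = 3528 - j597.1 Ω = 3578∠-9.6° Ω.

Z = 3528 - j597.1 Ω = 3578∠-9.6° Ω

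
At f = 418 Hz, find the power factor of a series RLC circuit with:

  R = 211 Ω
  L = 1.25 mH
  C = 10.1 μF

Step 1 — Angular frequency: ω = 2π·f = 2π·418 = 2626 rad/s.
Step 2 — Component impedances:
  R: Z = R = 211 Ω
  L: Z = jωL = j·2626·0.00125 = 0 + j3.283 Ω
  C: Z = 1/(jωC) = -j/(ω·C) = 0 - j37.7 Ω
Step 3 — Series combination: Z_total = R + L + C = 211 - j34.42 Ω = 213.8∠-9.3° Ω.
Step 4 — Power factor: PF = cos(φ) = Re(Z)/|Z| = 211/213.788 = 0.987.
Step 5 — Type: Im(Z) = -34.42 ⇒ leading (phase φ = -9.3°).

PF = 0.987 (leading, φ = -9.3°)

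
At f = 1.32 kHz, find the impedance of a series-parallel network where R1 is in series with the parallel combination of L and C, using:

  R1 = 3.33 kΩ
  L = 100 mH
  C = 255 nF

Step 1 — Angular frequency: ω = 2π·f = 2π·1320 = 8294 rad/s.
Step 2 — Component impedances:
  R1: Z = R = 3330 Ω
  L: Z = jωL = j·8294·0.1 = 0 + j829.4 Ω
  C: Z = 1/(jωC) = -j/(ω·C) = 0 - j472.8 Ω
Step 3 — Parallel branch: L || C = 1/(1/L + 1/C) = 0 - j1100 Ω.
Step 4 — Series with R1: Z_total = R1 + (L || C) = 3330 - j1100 Ω = 3507∠-18.3° Ω.

Z = 3330 - j1100 Ω = 3507∠-18.3° Ω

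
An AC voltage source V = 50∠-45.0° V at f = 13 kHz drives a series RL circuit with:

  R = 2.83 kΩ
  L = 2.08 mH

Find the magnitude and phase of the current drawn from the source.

Step 1 — Angular frequency: ω = 2π·f = 2π·1.3e+04 = 8.168e+04 rad/s.
Step 2 — Component impedances:
  R: Z = R = 2830 Ω
  L: Z = jωL = j·8.168e+04·0.00208 = 0 + j169.9 Ω
Step 3 — Series combination: Z_total = R + L = 2830 + j169.9 Ω = 2835∠3.4° Ω.
Step 4 — Source phasor: V = 50∠-45.0° V = 35.36 - j35.36 V.
Step 5 — Ohm's law: I = V / Z_total = (35.36 - j35.36) / (2830 + j169.9) = 0.0117 - j0.0132 A.
Step 6 — Convert to polar: |I| = 0.01764 A, ∠I = -48.4°.

I = 0.01764∠-48.4° A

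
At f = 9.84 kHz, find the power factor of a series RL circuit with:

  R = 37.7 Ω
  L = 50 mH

Step 1 — Angular frequency: ω = 2π·f = 2π·9840 = 6.183e+04 rad/s.
Step 2 — Component impedances:
  R: Z = R = 37.7 Ω
  L: Z = jωL = j·6.183e+04·0.05 = 0 + j3091 Ω
Step 3 — Series combination: Z_total = R + L = 37.7 + j3091 Ω = 3092∠89.3° Ω.
Step 4 — Power factor: PF = cos(φ) = Re(Z)/|Z| = 37.7/3092 = 0.01219.
Step 5 — Type: Im(Z) = 3091 ⇒ lagging (phase φ = 89.3°).

PF = 0.01219 (lagging, φ = 89.3°)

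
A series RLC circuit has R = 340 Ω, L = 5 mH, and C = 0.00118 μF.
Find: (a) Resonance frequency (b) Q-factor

Step 1 — Resonance condition Im(Z)=0 gives ω₀ = 1/√(LC).
Step 2 — ω₀ = 1/√(0.005·1.18e-09) = 4.117e+05 rad/s.
Step 3 — f₀ = ω₀/(2π) = 6.552e+04 Hz.
Step 4 — Series Q: Q = ω₀L/R = 4.117e+05·0.005/340 = 6.054.

(a) f₀ = 6.552e+04 Hz  (b) Q = 6.054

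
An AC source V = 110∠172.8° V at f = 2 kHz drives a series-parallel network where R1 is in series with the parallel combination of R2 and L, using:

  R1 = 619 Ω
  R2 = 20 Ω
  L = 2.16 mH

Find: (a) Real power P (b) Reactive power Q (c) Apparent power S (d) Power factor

Step 1 — Angular frequency: ω = 2π·f = 2π·2000 = 1.257e+04 rad/s.
Step 2 — Component impedances:
  R1: Z = R = 619 Ω
  R2: Z = R = 20 Ω
  L: Z = jωL = j·1.257e+04·0.00216 = 0 + j27.14 Ω
Step 3 — Parallel branch: R2 || L = 1/(1/R2 + 1/L) = 12.96 + j9.551 Ω.
Step 4 — Series with R1: Z_total = R1 + (R2 || L) = 632 + j9.551 Ω = 632∠0.9° Ω.
Step 5 — Source phasor: V = 110∠172.8° V = -109.1 + j13.79 V.
Step 6 — Current: I = V / Z = -0.1723 + j0.02442 A = 0.174∠171.9° A.
Step 7 — Complex power: S = V·I* = 19.14 + j0.2893 VA.
Step 8 — Real power: P = Re(S) = 19.14 W.
Step 9 — Reactive power: Q = Im(S) = 0.2893 VAR.
Step 10 — Apparent power: |S| = 19.14 VA.
Step 11 — Power factor: PF = P/|S| = 0.9999 (lagging).

(a) P = 19.14 W  (b) Q = 0.2893 VAR  (c) S = 19.14 VA  (d) PF = 0.9999 (lagging)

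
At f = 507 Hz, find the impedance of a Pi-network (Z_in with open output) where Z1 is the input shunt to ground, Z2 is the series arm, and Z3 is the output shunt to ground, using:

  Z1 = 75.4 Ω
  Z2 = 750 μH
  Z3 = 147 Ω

Step 1 — Angular frequency: ω = 2π·f = 2π·507 = 3186 rad/s.
Step 2 — Component impedances:
  Z1: Z = R = 75.4 Ω
  Z2: Z = jωL = j·3186·0.00075 = 0 + j2.389 Ω
  Z3: Z = R = 147 Ω
Step 3 — With open output, the series arm Z2 and the output shunt Z3 appear in series to ground: Z2 + Z3 = 147 + j2.389 Ω.
Step 4 — Parallel with input shunt Z1: Z_in = Z1 || (Z2 + Z3) = 49.84 + j0.2746 Ω = 49.84∠0.3° Ω.

Z = 49.84 + j0.2746 Ω = 49.84∠0.3° Ω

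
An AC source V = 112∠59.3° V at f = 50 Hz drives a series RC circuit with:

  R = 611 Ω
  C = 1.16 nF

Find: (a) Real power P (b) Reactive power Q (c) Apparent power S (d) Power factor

Step 1 — Angular frequency: ω = 2π·f = 2π·50 = 314.2 rad/s.
Step 2 — Component impedances:
  R: Z = R = 611 Ω
  C: Z = 1/(jωC) = -j/(ω·C) = 0 - j2.744e+06 Ω
Step 3 — Series combination: Z_total = R + C = 611 - j2.744e+06 Ω = 2.744e+06∠-90.0° Ω.
Step 4 — Source phasor: V = 112∠59.3° V = 57.18 + j96.3 V.
Step 5 — Current: I = V / Z = -3.509e-05 + j2.085e-05 A = 4.082e-05∠149.3° A.
Step 6 — Complex power: S = V·I* = 1.018e-06 - j0.004571 VA.
Step 7 — Real power: P = Re(S) = 1.018e-06 W.
Step 8 — Reactive power: Q = Im(S) = -0.004571 VAR.
Step 9 — Apparent power: |S| = 0.004571 VA.
Step 10 — Power factor: PF = P/|S| = 0.0002227 (leading).

(a) P = 1.018e-06 W  (b) Q = -0.004571 VAR  (c) S = 0.004571 VA  (d) PF = 0.0002227 (leading)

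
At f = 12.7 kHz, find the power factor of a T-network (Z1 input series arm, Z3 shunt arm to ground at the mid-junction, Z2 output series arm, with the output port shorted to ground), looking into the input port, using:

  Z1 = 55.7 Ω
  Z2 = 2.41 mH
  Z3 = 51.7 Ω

Step 1 — Angular frequency: ω = 2π·f = 2π·1.27e+04 = 7.98e+04 rad/s.
Step 2 — Component impedances:
  Z1: Z = R = 55.7 Ω
  Z2: Z = jωL = j·7.98e+04·0.00241 = 0 + j192.3 Ω
  Z3: Z = R = 51.7 Ω
Step 3 — With the output port shorted to ground, the output series arm Z2 runs from the junction to ground; the shunt arm Z3 also runs from the junction to ground. They appear in parallel: Z3 || Z2 = 48.22 + j12.96 Ω.
Step 4 — Series with input arm Z1: Z_in = Z1 + (Z3 || Z2) = 103.9 + j12.96 Ω = 104.7∠7.1° Ω.
Step 5 — Power factor: PF = cos(φ) = Re(Z)/|Z| = 103.915/104.721 = 0.9923.
Step 6 — Type: Im(Z) = 12.96 ⇒ lagging (phase φ = 7.1°).

PF = 0.9923 (lagging, φ = 7.1°)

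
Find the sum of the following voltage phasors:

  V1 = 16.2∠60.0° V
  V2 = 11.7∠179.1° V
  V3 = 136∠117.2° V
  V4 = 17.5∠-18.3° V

Step 1 — Convert each phasor to rectangular form:
  V1 = 16.2·(cos(60.0°) + j·sin(60.0°)) = 8.1 + j14.03 V
  V2 = 11.7·(cos(179.1°) + j·sin(179.1°)) = -11.7 + j0.1838 V
  V3 = 136·(cos(117.2°) + j·sin(117.2°)) = -62.17 + j121 V
  V4 = 17.5·(cos(-18.3°) + j·sin(-18.3°)) = 16.61 - j5.495 V
Step 2 — Sum components: V_total = -49.15 + j129.7 V.
Step 3 — Convert to polar: |V_total| = 138.7 V, ∠V_total = 110.8°.

V_total = 138.7∠110.8° V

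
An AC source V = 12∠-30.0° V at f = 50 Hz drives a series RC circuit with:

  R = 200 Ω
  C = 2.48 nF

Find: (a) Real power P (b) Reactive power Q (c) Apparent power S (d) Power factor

Step 1 — Angular frequency: ω = 2π·f = 2π·50 = 314.2 rad/s.
Step 2 — Component impedances:
  R: Z = R = 200 Ω
  C: Z = 1/(jωC) = -j/(ω·C) = 0 - j1.284e+06 Ω
Step 3 — Series combination: Z_total = R + C = 200 - j1.284e+06 Ω = 1.284e+06∠-90.0° Ω.
Step 4 — Source phasor: V = 12∠-30.0° V = 10.39 - j6 V.
Step 5 — Current: I = V / Z = 4.676e-06 + j8.096e-06 A = 9.349e-06∠60.0° A.
Step 6 — Complex power: S = V·I* = 1.748e-08 - j0.0001122 VA.
Step 7 — Real power: P = Re(S) = 1.748e-08 W.
Step 8 — Reactive power: Q = Im(S) = -0.0001122 VAR.
Step 9 — Apparent power: |S| = 0.0001122 VA.
Step 10 — Power factor: PF = P/|S| = 0.0001558 (leading).

(a) P = 1.748e-08 W  (b) Q = -0.0001122 VAR  (c) S = 0.0001122 VA  (d) PF = 0.0001558 (leading)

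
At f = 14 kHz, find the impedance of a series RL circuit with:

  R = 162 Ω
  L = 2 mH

Step 1 — Angular frequency: ω = 2π·f = 2π·1.4e+04 = 8.796e+04 rad/s.
Step 2 — Component impedances:
  R: Z = R = 162 Ω
  L: Z = jωL = j·8.796e+04·0.002 = 0 + j175.9 Ω
Step 3 — Series combination: Z_total = R + L = 162 + j175.9 Ω = 239.2∠47.4° Ω.

Z = 162 + j175.9 Ω = 239.2∠47.4° Ω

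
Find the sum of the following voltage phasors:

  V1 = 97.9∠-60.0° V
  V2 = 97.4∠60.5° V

Step 1 — Convert each phasor to rectangular form:
  V1 = 97.9·(cos(-60.0°) + j·sin(-60.0°)) = 48.95 - j84.78 V
  V2 = 97.4·(cos(60.5°) + j·sin(60.5°)) = 47.96 + j84.77 V
Step 2 — Sum components: V_total = 96.91 - j0.01124 V.
Step 3 — Convert to polar: |V_total| = 96.91 V, ∠V_total = -0.0°.

V_total = 96.91∠-0.0° V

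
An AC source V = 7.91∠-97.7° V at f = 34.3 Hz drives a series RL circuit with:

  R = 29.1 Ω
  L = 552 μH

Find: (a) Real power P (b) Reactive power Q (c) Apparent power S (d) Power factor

Step 1 — Angular frequency: ω = 2π·f = 2π·34.3 = 215.5 rad/s.
Step 2 — Component impedances:
  R: Z = R = 29.1 Ω
  L: Z = jωL = j·215.5·0.000552 = 0 + j0.119 Ω
Step 3 — Series combination: Z_total = R + L = 29.1 + j0.119 Ω = 29.1∠0.2° Ω.
Step 4 — Source phasor: V = 7.91∠-97.7° V = -1.06 - j7.839 V.
Step 5 — Current: I = V / Z = -0.03752 - j0.2692 A = 0.2718∠-97.9° A.
Step 6 — Complex power: S = V·I* = 2.15 + j0.00879 VA.
Step 7 — Real power: P = Re(S) = 2.15 W.
Step 8 — Reactive power: Q = Im(S) = 0.00879 VAR.
Step 9 — Apparent power: |S| = 2.15 VA.
Step 10 — Power factor: PF = P/|S| = 1 (lagging).

(a) P = 2.15 W  (b) Q = 0.00879 VAR  (c) S = 2.15 VA  (d) PF = 1 (lagging)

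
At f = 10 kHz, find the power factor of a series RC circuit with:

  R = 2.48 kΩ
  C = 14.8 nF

Step 1 — Angular frequency: ω = 2π·f = 2π·1e+04 = 6.283e+04 rad/s.
Step 2 — Component impedances:
  R: Z = R = 2480 Ω
  C: Z = 1/(jωC) = -j/(ω·C) = 0 - j1075 Ω
Step 3 — Series combination: Z_total = R + C = 2480 - j1075 Ω = 2703∠-23.4° Ω.
Step 4 — Power factor: PF = cos(φ) = Re(Z)/|Z| = 2480/2703 = 0.9175.
Step 5 — Type: Im(Z) = -1075 ⇒ leading (phase φ = -23.4°).

PF = 0.9175 (leading, φ = -23.4°)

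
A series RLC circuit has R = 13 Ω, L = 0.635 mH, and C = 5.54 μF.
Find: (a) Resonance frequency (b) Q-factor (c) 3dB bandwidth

Step 1 — Resonance: ω₀ = 1/√(LC) = 1/√(0.000635·5.54e-06) = 1.686e+04 rad/s.
Step 2 — f₀ = ω₀/(2π) = 2683 Hz.
Step 3 — Series Q: Q = ω₀L/R = 1.686e+04·0.000635/13 = 0.8235.
Step 4 — Bandwidth: Δω = ω₀/Q = 2.047e+04 rad/s; BW = Δω/(2π) = 3258 Hz.

(a) f₀ = 2683 Hz  (b) Q = 0.8235  (c) BW = 3258 Hz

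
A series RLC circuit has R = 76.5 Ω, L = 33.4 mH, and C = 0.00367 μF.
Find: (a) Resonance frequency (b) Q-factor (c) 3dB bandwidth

Step 1 — Resonance: ω₀ = 1/√(LC) = 1/√(0.0334·3.67e-09) = 9.032e+04 rad/s.
Step 2 — f₀ = ω₀/(2π) = 1.438e+04 Hz.
Step 3 — Series Q: Q = ω₀L/R = 9.032e+04·0.0334/76.5 = 39.43.
Step 4 — Bandwidth: Δω = ω₀/Q = 2290 rad/s; BW = Δω/(2π) = 364.5 Hz.

(a) f₀ = 1.438e+04 Hz  (b) Q = 39.43  (c) BW = 364.5 Hz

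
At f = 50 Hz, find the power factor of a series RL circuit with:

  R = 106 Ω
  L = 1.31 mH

Step 1 — Angular frequency: ω = 2π·f = 2π·50 = 314.2 rad/s.
Step 2 — Component impedances:
  R: Z = R = 106 Ω
  L: Z = jωL = j·314.2·0.00131 = 0 + j0.4115 Ω
Step 3 — Series combination: Z_total = R + L = 106 + j0.4115 Ω = 106∠0.2° Ω.
Step 4 — Power factor: PF = cos(φ) = Re(Z)/|Z| = 106/106 = 1.
Step 5 — Type: Im(Z) = 0.4115 ⇒ lagging (phase φ = 0.2°).

PF = 1 (lagging, φ = 0.2°)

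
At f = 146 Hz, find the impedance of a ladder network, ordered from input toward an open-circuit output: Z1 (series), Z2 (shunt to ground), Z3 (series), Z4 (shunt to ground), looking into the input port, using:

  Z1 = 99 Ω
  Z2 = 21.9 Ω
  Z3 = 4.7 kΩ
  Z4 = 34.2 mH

Step 1 — Angular frequency: ω = 2π·f = 2π·146 = 917.3 rad/s.
Step 2 — Component impedances:
  Z1: Z = R = 99 Ω
  Z2: Z = R = 21.9 Ω
  Z3: Z = R = 4700 Ω
  Z4: Z = jωL = j·917.3·0.0342 = 0 + j31.37 Ω
Step 3 — Ladder network (open output): work backward from the far end, alternating series and parallel combinations. Z_in = 120.8 + j0.0006748 Ω = 120.8∠0.0° Ω.

Z = 120.8 + j0.0006748 Ω = 120.8∠0.0° Ω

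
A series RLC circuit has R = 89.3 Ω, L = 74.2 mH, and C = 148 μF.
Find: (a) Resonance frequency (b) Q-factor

Step 1 — Resonance condition Im(Z)=0 gives ω₀ = 1/√(LC).
Step 2 — ω₀ = 1/√(0.0742·0.000148) = 301.8 rad/s.
Step 3 — f₀ = ω₀/(2π) = 48.03 Hz.
Step 4 — Series Q: Q = ω₀L/R = 301.8·0.0742/89.3 = 0.2507.

(a) f₀ = 48.03 Hz  (b) Q = 0.2507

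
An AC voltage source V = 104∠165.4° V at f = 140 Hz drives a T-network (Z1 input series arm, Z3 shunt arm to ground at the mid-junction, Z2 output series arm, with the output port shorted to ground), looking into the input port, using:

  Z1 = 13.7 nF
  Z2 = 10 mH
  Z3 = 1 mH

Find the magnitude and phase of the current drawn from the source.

Step 1 — Angular frequency: ω = 2π·f = 2π·140 = 879.6 rad/s.
Step 2 — Component impedances:
  Z1: Z = 1/(jωC) = -j/(ω·C) = 0 - j8.298e+04 Ω
  Z2: Z = jωL = j·879.6·0.01 = 0 + j8.796 Ω
  Z3: Z = jωL = j·879.6·0.001 = 0 + j0.8796 Ω
Step 3 — With the output port shorted to ground, the output series arm Z2 runs from the junction to ground; the shunt arm Z3 also runs from the junction to ground. They appear in parallel: Z3 || Z2 = 0 + j0.7997 Ω.
Step 4 — Series with input arm Z1: Z_in = Z1 + (Z3 || Z2) = 0 - j8.298e+04 Ω = 8.298e+04∠-90.0° Ω.
Step 5 — Source phasor: V = 104∠165.4° V = -100.6 + j26.22 V.
Step 6 — Ohm's law: I = V / Z_total = (-100.6 + j26.22) / (0 - j8.298e+04) = -0.0003159 - j0.001213 A.
Step 7 — Convert to polar: |I| = 0.001253 A, ∠I = -104.6°.

I = 0.001253∠-104.6° A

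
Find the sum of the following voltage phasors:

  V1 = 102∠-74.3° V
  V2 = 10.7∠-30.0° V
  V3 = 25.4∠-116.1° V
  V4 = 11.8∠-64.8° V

Step 1 — Convert each phasor to rectangular form:
  V1 = 102·(cos(-74.3°) + j·sin(-74.3°)) = 27.6 - j98.19 V
  V2 = 10.7·(cos(-30.0°) + j·sin(-30.0°)) = 9.266 - j5.35 V
  V3 = 25.4·(cos(-116.1°) + j·sin(-116.1°)) = -11.17 - j22.81 V
  V4 = 11.8·(cos(-64.8°) + j·sin(-64.8°)) = 5.024 - j10.68 V
Step 2 — Sum components: V_total = 30.72 - j137 V.
Step 3 — Convert to polar: |V_total| = 140.4 V, ∠V_total = -77.4°.

V_total = 140.4∠-77.4° V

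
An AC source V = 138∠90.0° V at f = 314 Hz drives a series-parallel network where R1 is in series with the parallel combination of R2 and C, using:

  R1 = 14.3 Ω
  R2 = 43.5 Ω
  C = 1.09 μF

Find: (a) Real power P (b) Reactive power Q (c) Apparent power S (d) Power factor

Step 1 — Angular frequency: ω = 2π·f = 2π·314 = 1973 rad/s.
Step 2 — Component impedances:
  R1: Z = R = 14.3 Ω
  R2: Z = R = 43.5 Ω
  C: Z = 1/(jωC) = -j/(ω·C) = 0 - j465 Ω
Step 3 — Parallel branch: R2 || C = 1/(1/R2 + 1/C) = 43.12 - j4.034 Ω.
Step 4 — Series with R1: Z_total = R1 + (R2 || C) = 57.42 - j4.034 Ω = 57.56∠-4.0° Ω.
Step 5 — Source phasor: V = 138∠90.0° V = 0 + j138 V.
Step 6 — Current: I = V / Z = -0.168 + j2.391 A = 2.397∠94.0° A.
Step 7 — Complex power: S = V·I* = 330 - j23.18 VA.
Step 8 — Real power: P = Re(S) = 330 W.
Step 9 — Reactive power: Q = Im(S) = -23.18 VAR.
Step 10 — Apparent power: |S| = 330.8 VA.
Step 11 — Power factor: PF = P/|S| = 0.9975 (leading).

(a) P = 330 W  (b) Q = -23.18 VAR  (c) S = 330.8 VA  (d) PF = 0.9975 (leading)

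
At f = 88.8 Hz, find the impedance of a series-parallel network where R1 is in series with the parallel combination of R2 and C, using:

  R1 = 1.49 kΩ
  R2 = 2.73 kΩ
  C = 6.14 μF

Step 1 — Angular frequency: ω = 2π·f = 2π·88.8 = 557.9 rad/s.
Step 2 — Component impedances:
  R1: Z = R = 1490 Ω
  R2: Z = R = 2730 Ω
  C: Z = 1/(jωC) = -j/(ω·C) = 0 - j291.9 Ω
Step 3 — Parallel branch: R2 || C = 1/(1/R2 + 1/C) = 30.86 - j288.6 Ω.
Step 4 — Series with R1: Z_total = R1 + (R2 || C) = 1521 - j288.6 Ω = 1548∠-10.7° Ω.

Z = 1521 - j288.6 Ω = 1548∠-10.7° Ω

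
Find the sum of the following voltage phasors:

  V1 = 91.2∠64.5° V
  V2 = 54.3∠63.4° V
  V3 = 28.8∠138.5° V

Step 1 — Convert each phasor to rectangular form:
  V1 = 91.2·(cos(64.5°) + j·sin(64.5°)) = 39.26 + j82.32 V
  V2 = 54.3·(cos(63.4°) + j·sin(63.4°)) = 24.31 + j48.55 V
  V3 = 28.8·(cos(138.5°) + j·sin(138.5°)) = -21.57 + j19.08 V
Step 2 — Sum components: V_total = 42.01 + j150 V.
Step 3 — Convert to polar: |V_total| = 155.7 V, ∠V_total = 74.4°.

V_total = 155.7∠74.4° V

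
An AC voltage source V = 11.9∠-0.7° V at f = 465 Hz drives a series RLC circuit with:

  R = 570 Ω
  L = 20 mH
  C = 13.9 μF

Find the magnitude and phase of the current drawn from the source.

Step 1 — Angular frequency: ω = 2π·f = 2π·465 = 2922 rad/s.
Step 2 — Component impedances:
  R: Z = R = 570 Ω
  L: Z = jωL = j·2922·0.02 = 0 + j58.43 Ω
  C: Z = 1/(jωC) = -j/(ω·C) = 0 - j24.62 Ω
Step 3 — Series combination: Z_total = R + L + C = 570 + j33.81 Ω = 571∠3.4° Ω.
Step 4 — Source phasor: V = 11.9∠-0.7° V = 11.9 - j0.1454 V.
Step 5 — Ohm's law: I = V / Z_total = (11.9 - j0.1454) / (570 + j33.81) = 0.02079 - j0.001488 A.
Step 6 — Convert to polar: |I| = 0.02084 A, ∠I = -4.1°.

I = 0.02084∠-4.1° A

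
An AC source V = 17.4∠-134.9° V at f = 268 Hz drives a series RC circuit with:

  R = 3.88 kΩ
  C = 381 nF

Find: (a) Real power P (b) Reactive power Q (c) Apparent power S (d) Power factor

Step 1 — Angular frequency: ω = 2π·f = 2π·268 = 1684 rad/s.
Step 2 — Component impedances:
  R: Z = R = 3880 Ω
  C: Z = 1/(jωC) = -j/(ω·C) = 0 - j1559 Ω
Step 3 — Series combination: Z_total = R + C = 3880 - j1559 Ω = 4181∠-21.9° Ω.
Step 4 — Source phasor: V = 17.4∠-134.9° V = -12.28 - j12.33 V.
Step 5 — Current: I = V / Z = -0.001627 - j0.00383 A = 0.004161∠-113.0° A.
Step 6 — Complex power: S = V·I* = 0.06719 - j0.02699 VA.
Step 7 — Real power: P = Re(S) = 0.06719 W.
Step 8 — Reactive power: Q = Im(S) = -0.02699 VAR.
Step 9 — Apparent power: |S| = 0.07241 VA.
Step 10 — Power factor: PF = P/|S| = 0.9279 (leading).

(a) P = 0.06719 W  (b) Q = -0.02699 VAR  (c) S = 0.07241 VA  (d) PF = 0.9279 (leading)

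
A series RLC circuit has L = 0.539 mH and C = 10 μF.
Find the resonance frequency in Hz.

Step 1 — Resonance condition Im(Z)=0 gives ω₀ = 1/√(LC).
Step 2 — ω₀ = 1/√(0.000539·1e-05) = 1.362e+04 rad/s.
Step 3 — f₀ = ω₀/(2π) = 2168 Hz.

f₀ = 2168 Hz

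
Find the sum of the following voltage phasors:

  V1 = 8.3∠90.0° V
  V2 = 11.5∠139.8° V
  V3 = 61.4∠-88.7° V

Step 1 — Convert each phasor to rectangular form:
  V1 = 8.3·(cos(90.0°) + j·sin(90.0°)) = 0 + j8.3 V
  V2 = 11.5·(cos(139.8°) + j·sin(139.8°)) = -8.784 + j7.423 V
  V3 = 61.4·(cos(-88.7°) + j·sin(-88.7°)) = 1.393 - j61.38 V
Step 2 — Sum components: V_total = -7.391 - j45.66 V.
Step 3 — Convert to polar: |V_total| = 46.26 V, ∠V_total = -99.2°.

V_total = 46.26∠-99.2° V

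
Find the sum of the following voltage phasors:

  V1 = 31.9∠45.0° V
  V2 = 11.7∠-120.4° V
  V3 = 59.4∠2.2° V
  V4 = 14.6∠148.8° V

Step 1 — Convert each phasor to rectangular form:
  V1 = 31.9·(cos(45.0°) + j·sin(45.0°)) = 22.56 + j22.56 V
  V2 = 11.7·(cos(-120.4°) + j·sin(-120.4°)) = -5.921 - j10.09 V
  V3 = 59.4·(cos(2.2°) + j·sin(2.2°)) = 59.36 + j2.28 V
  V4 = 14.6·(cos(148.8°) + j·sin(148.8°)) = -12.49 + j7.563 V
Step 2 — Sum components: V_total = 63.5 + j22.31 V.
Step 3 — Convert to polar: |V_total| = 67.31 V, ∠V_total = 19.4°.

V_total = 67.31∠19.4° V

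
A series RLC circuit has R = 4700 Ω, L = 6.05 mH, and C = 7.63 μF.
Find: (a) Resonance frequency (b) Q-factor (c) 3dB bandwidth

Step 1 — Resonance: ω₀ = 1/√(LC) = 1/√(0.00605·7.63e-06) = 4654 rad/s.
Step 2 — f₀ = ω₀/(2π) = 740.8 Hz.
Step 3 — Series Q: Q = ω₀L/R = 4654·0.00605/4700 = 0.005991.
Step 4 — Bandwidth: Δω = ω₀/Q = 7.769e+05 rad/s; BW = Δω/(2π) = 1.236e+05 Hz.

(a) f₀ = 740.8 Hz  (b) Q = 0.005991  (c) BW = 1.236e+05 Hz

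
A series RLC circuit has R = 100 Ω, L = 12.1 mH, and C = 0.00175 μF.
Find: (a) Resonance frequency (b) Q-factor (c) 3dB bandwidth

Step 1 — Resonance condition Im(Z)=0 gives ω₀ = 1/√(LC).
Step 2 — ω₀ = 1/√(0.0121·1.75e-09) = 2.173e+05 rad/s.
Step 3 — f₀ = ω₀/(2π) = 3.459e+04 Hz.
Step 4 — Series Q: Q = ω₀L/R = 2.173e+05·0.0121/100 = 26.3.
Step 5 — 3dB bandwidth: Δω = ω₀/Q = 8264 rad/s; BW = Δω/(2π) = 1315 Hz.

(a) f₀ = 3.459e+04 Hz  (b) Q = 26.3  (c) BW = 1315 Hz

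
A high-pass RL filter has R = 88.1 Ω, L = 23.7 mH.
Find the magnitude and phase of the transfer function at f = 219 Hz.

Step 1 — Angular frequency: ω = 2π·219 = 1376 rad/s.
Step 2 — Transfer function: H(jω) = jωL/(R + jωL).
Step 3 — Numerator jωL = j·32.61; denominator R + jωL = 88.1 + j32.61.
Step 4 — H = 0.1205 + j0.3256.
Step 5 — Magnitude: |H| = 0.3471 (-9.2 dB); phase: φ = 69.7°.

|H| = 0.3471 (-9.2 dB), φ = 69.7°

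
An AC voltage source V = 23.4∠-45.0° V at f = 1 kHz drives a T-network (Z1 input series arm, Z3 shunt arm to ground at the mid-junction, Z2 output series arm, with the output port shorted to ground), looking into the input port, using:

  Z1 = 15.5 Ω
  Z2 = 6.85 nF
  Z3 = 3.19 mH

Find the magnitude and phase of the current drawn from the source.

Step 1 — Angular frequency: ω = 2π·f = 2π·1000 = 6283 rad/s.
Step 2 — Component impedances:
  Z1: Z = R = 15.5 Ω
  Z2: Z = 1/(jωC) = -j/(ω·C) = 0 - j2.323e+04 Ω
  Z3: Z = jωL = j·6283·0.00319 = 0 + j20.04 Ω
Step 3 — With the output port shorted to ground, the output series arm Z2 runs from the junction to ground; the shunt arm Z3 also runs from the junction to ground. They appear in parallel: Z3 || Z2 = 0 + j20.06 Ω.
Step 4 — Series with input arm Z1: Z_in = Z1 + (Z3 || Z2) = 15.5 + j20.06 Ω = 25.35∠52.3° Ω.
Step 5 — Source phasor: V = 23.4∠-45.0° V = 16.55 - j16.55 V.
Step 6 — Ohm's law: I = V / Z_total = (16.55 - j16.55) / (15.5 + j20.06) = -0.1174 - j0.9155 A.
Step 7 — Convert to polar: |I| = 0.923 A, ∠I = -97.3°.

I = 0.923∠-97.3° A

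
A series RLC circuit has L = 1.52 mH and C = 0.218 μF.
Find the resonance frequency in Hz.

Step 1 — Resonance condition Im(Z)=0 gives ω₀ = 1/√(LC).
Step 2 — ω₀ = 1/√(0.00152·2.18e-07) = 5.494e+04 rad/s.
Step 3 — f₀ = ω₀/(2π) = 8743 Hz.

f₀ = 8743 Hz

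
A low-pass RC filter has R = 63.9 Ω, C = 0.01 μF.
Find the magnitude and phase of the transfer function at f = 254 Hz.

Step 1 — Angular frequency: ω = 2π·254 = 1596 rad/s.
Step 2 — Transfer function: H(jω) = 1/(1 + jωRC).
Step 3 — Denominator: 1 + jωRC = 1 + j·1596·63.9·1e-08 = 1 + j0.00102.
Step 4 — H = 1 - j0.00102.
Step 5 — Magnitude: |H| = 1 (-0.0 dB); phase: φ = -0.1°.

|H| = 1 (-0.0 dB), φ = -0.1°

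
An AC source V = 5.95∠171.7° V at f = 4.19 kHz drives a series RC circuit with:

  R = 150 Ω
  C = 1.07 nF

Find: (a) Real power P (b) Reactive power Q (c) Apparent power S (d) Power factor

Step 1 — Angular frequency: ω = 2π·f = 2π·4190 = 2.633e+04 rad/s.
Step 2 — Component impedances:
  R: Z = R = 150 Ω
  C: Z = 1/(jωC) = -j/(ω·C) = 0 - j3.55e+04 Ω
Step 3 — Series combination: Z_total = R + C = 150 - j3.55e+04 Ω = 3.55e+04∠-89.8° Ω.
Step 4 — Source phasor: V = 5.95∠171.7° V = -5.888 + j0.8589 V.
Step 5 — Current: I = V / Z = -2.49e-05 - j0.0001657 A = 0.0001676∠-98.5° A.
Step 6 — Complex power: S = V·I* = 4.214e-06 - j0.0009972 VA.
Step 7 — Real power: P = Re(S) = 4.214e-06 W.
Step 8 — Reactive power: Q = Im(S) = -0.0009972 VAR.
Step 9 — Apparent power: |S| = 0.0009973 VA.
Step 10 — Power factor: PF = P/|S| = 0.004225 (leading).

(a) P = 4.214e-06 W  (b) Q = -0.0009972 VAR  (c) S = 0.0009973 VA  (d) PF = 0.004225 (leading)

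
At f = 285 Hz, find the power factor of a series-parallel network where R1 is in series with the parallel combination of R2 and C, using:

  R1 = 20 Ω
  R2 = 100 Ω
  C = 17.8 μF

Step 1 — Angular frequency: ω = 2π·f = 2π·285 = 1791 rad/s.
Step 2 — Component impedances:
  R1: Z = R = 20 Ω
  R2: Z = R = 100 Ω
  C: Z = 1/(jωC) = -j/(ω·C) = 0 - j31.37 Ω
Step 3 — Parallel branch: R2 || C = 1/(1/R2 + 1/C) = 8.961 - j28.56 Ω.
Step 4 — Series with R1: Z_total = R1 + (R2 || C) = 28.96 - j28.56 Ω = 40.68∠-44.6° Ω.
Step 5 — Power factor: PF = cos(φ) = Re(Z)/|Z| = 28.961/40.675 = 0.712.
Step 6 — Type: Im(Z) = -28.56 ⇒ leading (phase φ = -44.6°).

PF = 0.712 (leading, φ = -44.6°)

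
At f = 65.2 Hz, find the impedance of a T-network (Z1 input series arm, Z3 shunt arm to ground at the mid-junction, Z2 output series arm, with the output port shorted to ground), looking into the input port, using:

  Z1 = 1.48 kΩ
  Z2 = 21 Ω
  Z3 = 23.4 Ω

Step 1 — Angular frequency: ω = 2π·f = 2π·65.2 = 409.7 rad/s.
Step 2 — Component impedances:
  Z1: Z = R = 1480 Ω
  Z2: Z = R = 21 Ω
  Z3: Z = R = 23.4 Ω
Step 3 — With the output port shorted to ground, the output series arm Z2 runs from the junction to ground; the shunt arm Z3 also runs from the junction to ground. They appear in parallel: Z3 || Z2 = 11.07 Ω.
Step 4 — Series with input arm Z1: Z_in = Z1 + (Z3 || Z2) = 1491 Ω = 1491∠0.0° Ω.

Z = 1491 Ω = 1491∠0.0° Ω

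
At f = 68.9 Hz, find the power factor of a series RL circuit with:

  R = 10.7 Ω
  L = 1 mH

Step 1 — Angular frequency: ω = 2π·f = 2π·68.9 = 432.9 rad/s.
Step 2 — Component impedances:
  R: Z = R = 10.7 Ω
  L: Z = jωL = j·432.9·0.001 = 0 + j0.4329 Ω
Step 3 — Series combination: Z_total = R + L = 10.7 + j0.4329 Ω = 10.71∠2.3° Ω.
Step 4 — Power factor: PF = cos(φ) = Re(Z)/|Z| = 10.7/10.709 = 0.9992.
Step 5 — Type: Im(Z) = 0.4329 ⇒ lagging (phase φ = 2.3°).

PF = 0.9992 (lagging, φ = 2.3°)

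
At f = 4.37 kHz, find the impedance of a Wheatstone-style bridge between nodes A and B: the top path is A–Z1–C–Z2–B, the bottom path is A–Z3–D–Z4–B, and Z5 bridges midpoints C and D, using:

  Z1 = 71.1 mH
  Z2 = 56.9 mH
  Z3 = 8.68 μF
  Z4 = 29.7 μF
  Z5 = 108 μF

Step 1 — Angular frequency: ω = 2π·f = 2π·4370 = 2.746e+04 rad/s.
Step 2 — Component impedances:
  Z1: Z = jωL = j·2.746e+04·0.0711 = 0 + j1952 Ω
  Z2: Z = jωL = j·2.746e+04·0.0569 = 0 + j1562 Ω
  Z3: Z = 1/(jωC) = -j/(ω·C) = 0 - j4.196 Ω
  Z4: Z = 1/(jωC) = -j/(ω·C) = 0 - j1.226 Ω
  Z5: Z = 1/(jωC) = -j/(ω·C) = 0 - j0.3372 Ω
Step 3 — Bridge requires nodal analysis (the Z5 bridge couples midpoints C and D, so the two paths cannot be reduced to a simple series/parallel combination). Setting node B to ground and injecting 1 A at node A, the 3-node admittance system at A, C, D solves to V_A = Z_AB = 0 - j5.432 Ω = 5.432∠-90.0° Ω.

Z = 0 - j5.432 Ω = 5.432∠-90.0° Ω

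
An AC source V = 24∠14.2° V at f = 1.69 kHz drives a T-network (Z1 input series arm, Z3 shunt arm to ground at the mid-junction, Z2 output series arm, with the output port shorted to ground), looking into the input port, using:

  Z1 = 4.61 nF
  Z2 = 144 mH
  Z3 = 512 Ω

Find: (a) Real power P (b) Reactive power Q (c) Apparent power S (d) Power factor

Step 1 — Angular frequency: ω = 2π·f = 2π·1690 = 1.062e+04 rad/s.
Step 2 — Component impedances:
  Z1: Z = 1/(jωC) = -j/(ω·C) = 0 - j2.043e+04 Ω
  Z2: Z = jωL = j·1.062e+04·0.144 = 0 + j1529 Ω
  Z3: Z = R = 512 Ω
Step 3 — With the output port shorted to ground, the output series arm Z2 runs from the junction to ground; the shunt arm Z3 also runs from the junction to ground. They appear in parallel: Z3 || Z2 = 460.4 + j154.2 Ω.
Step 4 — Series with input arm Z1: Z_in = Z1 + (Z3 || Z2) = 460.4 - j2.027e+04 Ω = 2.028e+04∠-88.7° Ω.
Step 5 — Source phasor: V = 24∠14.2° V = 23.27 + j5.887 V.
Step 6 — Current: I = V / Z = -0.0002642 + j0.001154 A = 0.001183∠102.9° A.
Step 7 — Complex power: S = V·I* = 0.0006448 - j0.0284 VA.
Step 8 — Real power: P = Re(S) = 0.0006448 W.
Step 9 — Reactive power: Q = Im(S) = -0.0284 VAR.
Step 10 — Apparent power: |S| = 0.0284 VA.
Step 11 — Power factor: PF = P/|S| = 0.0227 (leading).

(a) P = 0.0006448 W  (b) Q = -0.0284 VAR  (c) S = 0.0284 VA  (d) PF = 0.0227 (leading)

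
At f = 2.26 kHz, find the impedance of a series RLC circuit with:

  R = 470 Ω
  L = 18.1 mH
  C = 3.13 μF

Step 1 — Angular frequency: ω = 2π·f = 2π·2260 = 1.42e+04 rad/s.
Step 2 — Component impedances:
  R: Z = R = 470 Ω
  L: Z = jωL = j·1.42e+04·0.0181 = 0 + j257 Ω
  C: Z = 1/(jωC) = -j/(ω·C) = 0 - j22.5 Ω
Step 3 — Series combination: Z_total = R + L + C = 470 + j234.5 Ω = 525.3∠26.5° Ω.

Z = 470 + j234.5 Ω = 525.3∠26.5° Ω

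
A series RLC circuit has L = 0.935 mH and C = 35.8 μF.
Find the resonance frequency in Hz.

Step 1 — Resonance condition Im(Z)=0 gives ω₀ = 1/√(LC).
Step 2 — ω₀ = 1/√(0.000935·3.58e-05) = 5466 rad/s.
Step 3 — f₀ = ω₀/(2π) = 869.9 Hz.

f₀ = 869.9 Hz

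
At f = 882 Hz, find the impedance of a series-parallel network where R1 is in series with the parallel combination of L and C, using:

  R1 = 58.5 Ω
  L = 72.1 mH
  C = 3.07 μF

Step 1 — Angular frequency: ω = 2π·f = 2π·882 = 5542 rad/s.
Step 2 — Component impedances:
  R1: Z = R = 58.5 Ω
  L: Z = jωL = j·5542·0.0721 = 0 + j399.6 Ω
  C: Z = 1/(jωC) = -j/(ω·C) = 0 - j58.78 Ω
Step 3 — Parallel branch: L || C = 1/(1/L + 1/C) = 0 - j68.92 Ω.
Step 4 — Series with R1: Z_total = R1 + (L || C) = 58.5 - j68.92 Ω = 90.4∠-49.7° Ω.

Z = 58.5 - j68.92 Ω = 90.4∠-49.7° Ω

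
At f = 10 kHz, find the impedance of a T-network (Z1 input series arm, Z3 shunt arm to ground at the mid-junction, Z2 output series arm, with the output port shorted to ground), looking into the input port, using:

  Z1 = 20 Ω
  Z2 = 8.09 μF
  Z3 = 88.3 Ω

Step 1 — Angular frequency: ω = 2π·f = 2π·1e+04 = 6.283e+04 rad/s.
Step 2 — Component impedances:
  Z1: Z = R = 20 Ω
  Z2: Z = 1/(jωC) = -j/(ω·C) = 0 - j1.967 Ω
  Z3: Z = R = 88.3 Ω
Step 3 — With the output port shorted to ground, the output series arm Z2 runs from the junction to ground; the shunt arm Z3 also runs from the junction to ground. They appear in parallel: Z3 || Z2 = 0.04381 - j1.966 Ω.
Step 4 — Series with input arm Z1: Z_in = Z1 + (Z3 || Z2) = 20.04 - j1.966 Ω = 20.14∠-5.6° Ω.

Z = 20.04 - j1.966 Ω = 20.14∠-5.6° Ω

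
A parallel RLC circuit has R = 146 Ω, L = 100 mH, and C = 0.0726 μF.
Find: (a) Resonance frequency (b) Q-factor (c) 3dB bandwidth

Step 1 — Resonance: ω₀ = 1/√(LC) = 1/√(0.1·7.26e-08) = 1.174e+04 rad/s.
Step 2 — f₀ = ω₀/(2π) = 1868 Hz.
Step 3 — Parallel Q: Q = R/(ω₀L) = 146/(1.174e+04·0.1) = 0.1244.
Step 4 — Bandwidth: Δω = ω₀/Q = 9.434e+04 rad/s; BW = Δω/(2π) = 1.502e+04 Hz.

(a) f₀ = 1868 Hz  (b) Q = 0.1244  (c) BW = 1.502e+04 Hz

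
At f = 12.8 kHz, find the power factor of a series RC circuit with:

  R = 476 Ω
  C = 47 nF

Step 1 — Angular frequency: ω = 2π·f = 2π·1.28e+04 = 8.042e+04 rad/s.
Step 2 — Component impedances:
  R: Z = R = 476 Ω
  C: Z = 1/(jωC) = -j/(ω·C) = 0 - j264.6 Ω
Step 3 — Series combination: Z_total = R + C = 476 - j264.6 Ω = 544.6∠-29.1° Ω.
Step 4 — Power factor: PF = cos(φ) = Re(Z)/|Z| = 476/544.58 = 0.8741.
Step 5 — Type: Im(Z) = -264.6 ⇒ leading (phase φ = -29.1°).

PF = 0.8741 (leading, φ = -29.1°)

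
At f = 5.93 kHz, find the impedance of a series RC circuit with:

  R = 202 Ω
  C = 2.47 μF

Step 1 — Angular frequency: ω = 2π·f = 2π·5930 = 3.726e+04 rad/s.
Step 2 — Component impedances:
  R: Z = R = 202 Ω
  C: Z = 1/(jωC) = -j/(ω·C) = 0 - j10.87 Ω
Step 3 — Series combination: Z_total = R + C = 202 - j10.87 Ω = 202.3∠-3.1° Ω.

Z = 202 - j10.87 Ω = 202.3∠-3.1° Ω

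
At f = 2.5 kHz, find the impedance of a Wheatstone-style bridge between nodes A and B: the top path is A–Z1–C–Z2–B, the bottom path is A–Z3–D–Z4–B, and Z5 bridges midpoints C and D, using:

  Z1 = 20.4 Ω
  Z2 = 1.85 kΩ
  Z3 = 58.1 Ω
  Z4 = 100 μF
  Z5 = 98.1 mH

Step 1 — Angular frequency: ω = 2π·f = 2π·2500 = 1.571e+04 rad/s.
Step 2 — Component impedances:
  Z1: Z = R = 20.4 Ω
  Z2: Z = R = 1850 Ω
  Z3: Z = R = 58.1 Ω
  Z4: Z = 1/(jωC) = -j/(ω·C) = 0 - j0.6366 Ω
  Z5: Z = jωL = j·1.571e+04·0.0981 = 0 + j1541 Ω
Step 3 — Bridge requires nodal analysis (the Z5 bridge couples midpoints C and D, so the two paths cannot be reduced to a simple series/parallel combination). Setting node B to ground and injecting 1 A at node A, the 3-node admittance system at A, C, D solves to V_A = Z_AB = 56.25 + j1.412 Ω = 56.27∠1.4° Ω.

Z = 56.25 + j1.412 Ω = 56.27∠1.4° Ω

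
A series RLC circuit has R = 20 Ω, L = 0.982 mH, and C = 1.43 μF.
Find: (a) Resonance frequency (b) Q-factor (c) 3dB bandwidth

Step 1 — Resonance: ω₀ = 1/√(LC) = 1/√(0.000982·1.43e-06) = 2.669e+04 rad/s.
Step 2 — f₀ = ω₀/(2π) = 4247 Hz.
Step 3 — Series Q: Q = ω₀L/R = 2.669e+04·0.000982/20 = 1.31.
Step 4 — Bandwidth: Δω = ω₀/Q = 2.037e+04 rad/s; BW = Δω/(2π) = 3241 Hz.

(a) f₀ = 4247 Hz  (b) Q = 1.31  (c) BW = 3241 Hz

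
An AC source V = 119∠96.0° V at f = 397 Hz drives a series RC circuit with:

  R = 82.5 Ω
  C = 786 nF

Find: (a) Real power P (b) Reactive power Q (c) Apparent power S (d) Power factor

Step 1 — Angular frequency: ω = 2π·f = 2π·397 = 2494 rad/s.
Step 2 — Component impedances:
  R: Z = R = 82.5 Ω
  C: Z = 1/(jωC) = -j/(ω·C) = 0 - j510 Ω
Step 3 — Series combination: Z_total = R + C = 82.5 - j510 Ω = 516.7∠-80.8° Ω.
Step 4 — Source phasor: V = 119∠96.0° V = -12.44 + j118.3 V.
Step 5 — Current: I = V / Z = -0.23 + j0.01281 A = 0.2303∠176.8° A.
Step 6 — Complex power: S = V·I* = 4.376 - j27.06 VA.
Step 7 — Real power: P = Re(S) = 4.376 W.
Step 8 — Reactive power: Q = Im(S) = -27.06 VAR.
Step 9 — Apparent power: |S| = 27.41 VA.
Step 10 — Power factor: PF = P/|S| = 0.1597 (leading).

(a) P = 4.376 W  (b) Q = -27.06 VAR  (c) S = 27.41 VA  (d) PF = 0.1597 (leading)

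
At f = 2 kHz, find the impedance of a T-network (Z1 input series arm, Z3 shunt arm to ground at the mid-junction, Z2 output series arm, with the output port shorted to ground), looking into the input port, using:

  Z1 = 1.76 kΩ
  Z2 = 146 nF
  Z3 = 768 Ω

Step 1 — Angular frequency: ω = 2π·f = 2π·2000 = 1.257e+04 rad/s.
Step 2 — Component impedances:
  Z1: Z = R = 1760 Ω
  Z2: Z = 1/(jωC) = -j/(ω·C) = 0 - j545.1 Ω
  Z3: Z = R = 768 Ω
Step 3 — With the output port shorted to ground, the output series arm Z2 runs from the junction to ground; the shunt arm Z3 also runs from the junction to ground. They appear in parallel: Z3 || Z2 = 257.3 - j362.5 Ω.
Step 4 — Series with input arm Z1: Z_in = Z1 + (Z3 || Z2) = 2017 - j362.5 Ω = 2050∠-10.2° Ω.

Z = 2017 - j362.5 Ω = 2050∠-10.2° Ω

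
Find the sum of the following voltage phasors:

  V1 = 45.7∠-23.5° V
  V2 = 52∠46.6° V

Step 1 — Convert each phasor to rectangular form:
  V1 = 45.7·(cos(-23.5°) + j·sin(-23.5°)) = 41.91 - j18.22 V
  V2 = 52·(cos(46.6°) + j·sin(46.6°)) = 35.73 + j37.78 V
Step 2 — Sum components: V_total = 77.64 + j19.56 V.
Step 3 — Convert to polar: |V_total| = 80.06 V, ∠V_total = 14.1°.

V_total = 80.06∠14.1° V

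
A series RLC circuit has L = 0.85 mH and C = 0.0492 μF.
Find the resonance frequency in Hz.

Step 1 — Resonance condition Im(Z)=0 gives ω₀ = 1/√(LC).
Step 2 — ω₀ = 1/√(0.00085·4.92e-08) = 1.546e+05 rad/s.
Step 3 — f₀ = ω₀/(2π) = 2.461e+04 Hz.

f₀ = 2.461e+04 Hz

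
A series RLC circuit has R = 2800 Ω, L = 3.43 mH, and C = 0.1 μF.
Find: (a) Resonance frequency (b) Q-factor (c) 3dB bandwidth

Step 1 — Resonance condition Im(Z)=0 gives ω₀ = 1/√(LC).
Step 2 — ω₀ = 1/√(0.00343·1e-07) = 5.399e+04 rad/s.
Step 3 — f₀ = ω₀/(2π) = 8594 Hz.
Step 4 — Series Q: Q = ω₀L/R = 5.399e+04·0.00343/2800 = 0.06614.
Step 5 — 3dB bandwidth: Δω = ω₀/Q = 8.163e+05 rad/s; BW = Δω/(2π) = 1.299e+05 Hz.

(a) f₀ = 8594 Hz  (b) Q = 0.06614  (c) BW = 1.299e+05 Hz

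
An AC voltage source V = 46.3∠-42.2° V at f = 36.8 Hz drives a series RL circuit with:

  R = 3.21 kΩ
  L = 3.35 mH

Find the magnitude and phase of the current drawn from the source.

Step 1 — Angular frequency: ω = 2π·f = 2π·36.8 = 231.2 rad/s.
Step 2 — Component impedances:
  R: Z = R = 3210 Ω
  L: Z = jωL = j·231.2·0.00335 = 0 + j0.7746 Ω
Step 3 — Series combination: Z_total = R + L = 3210 + j0.7746 Ω = 3210∠0.0° Ω.
Step 4 — Source phasor: V = 46.3∠-42.2° V = 34.3 - j31.1 V.
Step 5 — Ohm's law: I = V / Z_total = (34.3 - j31.1) / (3210 + j0.7746) = 0.01068 - j0.009691 A.
Step 6 — Convert to polar: |I| = 0.01442 A, ∠I = -42.2°.

I = 0.01442∠-42.2° A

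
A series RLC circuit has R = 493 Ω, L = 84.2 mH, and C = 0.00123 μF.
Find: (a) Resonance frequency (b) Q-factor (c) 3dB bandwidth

Step 1 — Resonance: ω₀ = 1/√(LC) = 1/√(0.0842·1.23e-09) = 9.826e+04 rad/s.
Step 2 — f₀ = ω₀/(2π) = 1.564e+04 Hz.
Step 3 — Series Q: Q = ω₀L/R = 9.826e+04·0.0842/493 = 16.78.
Step 4 — Bandwidth: Δω = ω₀/Q = 5855 rad/s; BW = Δω/(2π) = 931.9 Hz.

(a) f₀ = 1.564e+04 Hz  (b) Q = 16.78  (c) BW = 931.9 Hz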